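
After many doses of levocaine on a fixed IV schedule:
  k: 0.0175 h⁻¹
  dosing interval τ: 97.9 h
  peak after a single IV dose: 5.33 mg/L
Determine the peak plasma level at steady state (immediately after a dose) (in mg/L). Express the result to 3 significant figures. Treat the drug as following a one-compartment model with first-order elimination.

e^(−kτ) = e^(−0.01750 × 97.9) = 0.1803
Accumulation ratio R = 1 / (1 − e^(−kτ)) = 1 / (1 − 0.1803) = 1.220
Steady-state peak = C₀ × R = 5.33 × 1.220 = 6.503 mg/L

6.50 mg/L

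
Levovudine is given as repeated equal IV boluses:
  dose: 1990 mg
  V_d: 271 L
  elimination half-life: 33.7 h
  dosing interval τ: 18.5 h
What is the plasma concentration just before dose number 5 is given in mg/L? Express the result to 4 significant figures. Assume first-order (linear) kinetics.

12.40 mg/L

C₀ per dose = Dose / Vd = 1990 / 271 = 7.343 mg/L
k = ln2 / t½ = 0.693147 / 33.7 = 0.02057 h⁻¹
Fraction remaining after one interval: r = e^(−kτ) = e^(−0.02057 × 18.5) = 0.6835
Before dose 5, 4 doses have been given (aged 1τ, 2τ, 3τ, 4τ).
C_trough = C₀ × (r + r² + … + r^4) = C₀ × r(1−r^4)/(1−r)
        = 7.343 × 0.6835 × (1 − 0.2182) / (1 − 0.6835) = 12.40 mg/L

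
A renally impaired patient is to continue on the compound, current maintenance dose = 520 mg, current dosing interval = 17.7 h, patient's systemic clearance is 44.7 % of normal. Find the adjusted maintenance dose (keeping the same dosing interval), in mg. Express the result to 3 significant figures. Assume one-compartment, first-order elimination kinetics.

232 mg

To keep the same average steady-state level, dosing rate must scale with clearance.
CL ratio = 44.7 / 100 = 0.4470
New dose (same interval) = 520 × 0.4470 = 232.4 mg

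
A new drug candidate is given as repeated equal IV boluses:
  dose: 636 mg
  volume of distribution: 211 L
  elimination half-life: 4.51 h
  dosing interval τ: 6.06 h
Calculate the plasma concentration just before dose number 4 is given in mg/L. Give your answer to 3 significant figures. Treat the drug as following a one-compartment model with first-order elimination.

C₀ per dose = Dose / Vd = 636 / 211 = 3.014 mg/L
k = ln2 / t½ = 0.693147 / 4.51 = 0.1537 h⁻¹
Fraction remaining after one interval: r = e^(−kτ) = e^(−0.1537 × 6.06) = 0.3940
Before dose 4, 3 doses have been given (aged 1τ, 2τ, 3τ).
C_trough = C₀ × (r + r² + … + r^3) = C₀ × r(1−r^3)/(1−r)
        = 3.014 × 0.3940 × (1 − 0.06116) / (1 − 0.3940) = 1.840 mg/L

1.84 mg/L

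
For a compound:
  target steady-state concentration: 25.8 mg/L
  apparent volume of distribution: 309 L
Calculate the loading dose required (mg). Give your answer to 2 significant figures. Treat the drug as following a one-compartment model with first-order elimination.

LD = Css × Vd = 25.8 × 309 = 7972 mg

8000 mg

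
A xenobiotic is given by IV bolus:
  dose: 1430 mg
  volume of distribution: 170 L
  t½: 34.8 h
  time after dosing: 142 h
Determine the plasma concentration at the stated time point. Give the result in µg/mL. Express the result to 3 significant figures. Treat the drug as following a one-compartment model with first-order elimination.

C₀ = Dose / Vd = 1430 / 170 = 8.412 mg/L
k = ln2 / t½ = 0.693147 / 34.8 = 0.01992 h⁻¹
C = C₀ · e^(−k·t) = 8.412 × e^(−0.01992 × 142)
  = 8.412 × 0.05909 = 0.4971 mg/L
(0.4971 mg/L = 0.4971 µg/mL)

0.497 µg/mL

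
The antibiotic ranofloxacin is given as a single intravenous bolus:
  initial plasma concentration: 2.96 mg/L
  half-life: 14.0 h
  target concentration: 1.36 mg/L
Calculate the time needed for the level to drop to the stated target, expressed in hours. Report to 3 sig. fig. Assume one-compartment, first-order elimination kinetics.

k = ln2 / t½ = 0.693147 / 14.0 = 0.04951 h⁻¹
t = ln(C₀ / C) / k = ln(2.960 / 1.36) / 0.04951
  = ln(2.176) / 0.04951 = 0.7775 / 0.04951 = 15.70 h

15.7 h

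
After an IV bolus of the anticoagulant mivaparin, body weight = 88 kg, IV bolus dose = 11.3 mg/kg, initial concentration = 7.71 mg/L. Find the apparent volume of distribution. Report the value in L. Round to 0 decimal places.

Dose = 11.3 × 88 = 994.4 mg
Vd = Dose / C₀ = 994.4 / 7.71 = 129.0 L

129 L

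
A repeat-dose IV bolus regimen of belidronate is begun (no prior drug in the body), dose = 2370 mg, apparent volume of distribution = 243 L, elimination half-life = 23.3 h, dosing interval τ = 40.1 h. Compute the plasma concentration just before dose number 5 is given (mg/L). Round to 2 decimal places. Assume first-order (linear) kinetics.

C₀ per dose = Dose / Vd = 2370 / 243 = 9.753 mg/L
k = ln2 / t½ = 0.693147 / 23.3 = 0.02975 h⁻¹
Fraction remaining after one interval: r = e^(−kτ) = e^(−0.02975 × 40.1) = 0.3033
Before dose 5, 4 doses have been given (aged 1τ, 2τ, 3τ, 4τ).
C_trough = C₀ × (r + r² + … + r^4) = C₀ × r(1−r^4)/(1−r)
        = 9.753 × 0.3033 × (1 − 0.008462) / (1 − 0.3033) = 4.210 mg/L

4.21 mg/L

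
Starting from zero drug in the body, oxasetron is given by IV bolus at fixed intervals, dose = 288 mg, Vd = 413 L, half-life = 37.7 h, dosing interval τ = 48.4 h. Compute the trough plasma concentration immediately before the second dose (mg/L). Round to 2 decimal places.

0.29 mg/L

C₀ per dose = Dose / Vd = 288 / 413 = 0.6973 mg/L
k = ln2 / t½ = 0.693147 / 37.7 = 0.01839 h⁻¹
Fraction remaining after one interval: r = e^(−kτ) = e^(−0.01839 × 48.4) = 0.4106
Before dose 2, 1 dose has been given (aged 1τ).
C_trough = C₀ × r = 0.6973 × 0.4106 = 0.2863 mg/L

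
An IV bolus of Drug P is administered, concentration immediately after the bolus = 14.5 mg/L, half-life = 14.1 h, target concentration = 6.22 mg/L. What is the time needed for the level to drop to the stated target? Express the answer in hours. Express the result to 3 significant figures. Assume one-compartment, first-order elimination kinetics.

17.2 h

k = ln2 / t½ = 0.693147 / 14.1 = 0.04916 h⁻¹
t = ln(C₀ / C) / k = ln(14.50 / 6.22) / 0.04916
  = ln(2.331) / 0.04916 = 0.8463 / 0.04916 = 17.22 h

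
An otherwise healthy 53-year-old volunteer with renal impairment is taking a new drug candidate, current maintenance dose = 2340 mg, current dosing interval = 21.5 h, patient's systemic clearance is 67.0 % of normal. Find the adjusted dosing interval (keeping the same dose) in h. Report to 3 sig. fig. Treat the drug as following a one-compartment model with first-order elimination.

To keep the same average steady-state level, dosing rate must scale with clearance.
CL ratio = 67.0 / 100 = 0.6700
New interval (same dose) = 21.5 / 0.6700 = 32.09 h

32.1 h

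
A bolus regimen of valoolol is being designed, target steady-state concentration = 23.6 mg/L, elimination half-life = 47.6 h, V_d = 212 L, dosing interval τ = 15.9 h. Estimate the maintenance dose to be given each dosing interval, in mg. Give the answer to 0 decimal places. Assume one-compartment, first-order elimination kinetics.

1158 mg

k = ln2 / t½ = 0.693147 / 47.6 = 0.01456 h⁻¹
CL = k × Vd = 0.01456 × 212 = 3.087 L/h
At steady state, Dose/τ = Css × CL.
Dose = Css × CL × τ = 23.6 × 3.087 × 15.9 = 1158 mg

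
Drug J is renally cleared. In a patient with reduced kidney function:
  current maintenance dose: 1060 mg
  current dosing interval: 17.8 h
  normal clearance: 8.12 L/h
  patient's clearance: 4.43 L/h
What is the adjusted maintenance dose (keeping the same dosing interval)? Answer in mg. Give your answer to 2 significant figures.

580 mg

To keep the same average steady-state level, dosing rate must scale with clearance.
CL ratio = 4.43 / 8.12 = 0.5456
New dose (same interval) = 1060 × 0.5456 = 578.3 mg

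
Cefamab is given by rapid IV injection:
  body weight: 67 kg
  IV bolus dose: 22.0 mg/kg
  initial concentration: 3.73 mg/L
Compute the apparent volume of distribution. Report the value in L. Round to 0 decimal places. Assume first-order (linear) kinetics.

Dose = 22.0 × 67 = 1474 mg
Vd = Dose / C₀ = 1474 / 3.73 = 395.2 L

395 L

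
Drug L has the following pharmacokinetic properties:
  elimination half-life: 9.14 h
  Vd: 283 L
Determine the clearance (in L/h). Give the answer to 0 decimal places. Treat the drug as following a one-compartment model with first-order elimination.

k = ln2 / t½ = 0.693147 / 9.14 = 0.07584 h⁻¹
CL = k × Vd = 0.07584 × 283 = 21.46 L/h

21 L/h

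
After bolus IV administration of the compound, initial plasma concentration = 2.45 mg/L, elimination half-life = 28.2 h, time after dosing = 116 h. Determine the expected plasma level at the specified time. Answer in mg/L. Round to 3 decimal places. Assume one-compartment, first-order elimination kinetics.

0.142 mg/L

k = ln2 / t½ = 0.693147 / 28.2 = 0.02458 h⁻¹
C = C₀ · e^(−k·t) = 2.450 × e^(−0.02458 × 116)
  = 2.450 × 0.05777 = 0.1415 mg/L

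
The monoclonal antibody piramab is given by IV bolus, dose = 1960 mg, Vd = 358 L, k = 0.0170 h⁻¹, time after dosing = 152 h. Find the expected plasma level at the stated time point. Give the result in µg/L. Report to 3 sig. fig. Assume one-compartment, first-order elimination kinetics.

413 µg/L

C₀ = Dose / Vd = 1960 / 358 = 5.475 mg/L
C = C₀ · e^(−k·t) = 5.475 × e^(−0.01700 × 152)
  = 5.475 × 0.07547 = 0.4132 mg/L
Convert: 0.4132 mg/L × 1000 = 413.2 µg/L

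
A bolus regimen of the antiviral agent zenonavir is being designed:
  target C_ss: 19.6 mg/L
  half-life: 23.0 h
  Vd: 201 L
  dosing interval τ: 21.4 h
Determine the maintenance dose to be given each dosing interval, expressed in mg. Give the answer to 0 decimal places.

k = ln2 / t½ = 0.693147 / 23.0 = 0.03014 h⁻¹
CL = k × Vd = 0.03014 × 201 = 6.058 L/h
At steady state, Dose/τ = Css × CL.
Dose = Css × CL × τ = 19.6 × 6.058 × 21.4 = 2541 mg

2541 mg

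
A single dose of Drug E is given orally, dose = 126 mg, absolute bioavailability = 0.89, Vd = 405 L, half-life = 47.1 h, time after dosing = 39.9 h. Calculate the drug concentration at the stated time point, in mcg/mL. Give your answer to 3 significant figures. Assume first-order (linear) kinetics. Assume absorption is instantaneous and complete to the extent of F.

Amount reaching circulation = F × Dose = 0.89 × 126.0 = 112.1 mg
C₀ = F·Dose / Vd = 112.1 / 405 = 0.2768 mg/L
k = ln2 / t½ = 0.693147 / 47.1 = 0.01472 h⁻¹
C = C₀ · e^(−k·t) = 0.2768 × e^(−0.01472 × 39.9)
  = 0.2768 × 0.5558 = 0.1538 mg/L
(0.1538 mg/L = 0.1538 mcg/mL)

0.154 mcg/mL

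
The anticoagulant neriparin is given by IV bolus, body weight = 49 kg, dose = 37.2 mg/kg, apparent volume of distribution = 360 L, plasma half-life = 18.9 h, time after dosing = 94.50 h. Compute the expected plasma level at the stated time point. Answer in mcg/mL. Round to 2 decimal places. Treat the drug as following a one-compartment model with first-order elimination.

Total dose = 37.2 × 49 = 1823 mg
C₀ = Dose / Vd = 1823 / 360 = 5.064 mg/L
k = ln2 / t½ = 0.693147 / 18.9 = 0.03667 h⁻¹
t / t½ = 94.50 / 18.9 = 5 half-lives
C = C₀ × (1/2)^5 = 5.064 × 0.03125 = 0.1583 mg/L
(0.1583 mg/L = 0.1583 mcg/mL)

0.16 mcg/mL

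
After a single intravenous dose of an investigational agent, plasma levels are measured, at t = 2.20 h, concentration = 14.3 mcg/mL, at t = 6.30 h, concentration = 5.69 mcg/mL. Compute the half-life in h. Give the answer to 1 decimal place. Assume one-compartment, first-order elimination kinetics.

3.1 h

k = ln(C₁/C₂) / (t₂ − t₁) = ln(14.3/5.69) / (6.30 − 2.20)
  = 0.9215 / 4.100 = 0.2248 h⁻¹
t½ = ln2 / k = 0.693147 / 0.2248 = 3.083 h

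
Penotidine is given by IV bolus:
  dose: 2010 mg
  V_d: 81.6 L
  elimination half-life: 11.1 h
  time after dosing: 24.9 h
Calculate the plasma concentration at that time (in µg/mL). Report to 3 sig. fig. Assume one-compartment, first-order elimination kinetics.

C₀ = Dose / Vd = 2010 / 81.6 = 24.63 mg/L
k = ln2 / t½ = 0.693147 / 11.1 = 0.06245 h⁻¹
C = C₀ · e^(−k·t) = 24.63 × e^(−0.06245 × 24.9)
  = 24.63 × 0.2112 = 5.202 mg/L
(5.202 mg/L = 5.202 µg/mL)

5.20 µg/mL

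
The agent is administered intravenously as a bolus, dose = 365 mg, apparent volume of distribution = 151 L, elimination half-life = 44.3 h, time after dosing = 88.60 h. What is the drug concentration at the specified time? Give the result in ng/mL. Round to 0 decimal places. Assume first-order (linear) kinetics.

C₀ = Dose / Vd = 365.0 / 151 = 2.417 mg/L
k = ln2 / t½ = 0.693147 / 44.3 = 0.01565 h⁻¹
t / t½ = 88.60 / 44.3 = 2 half-lives
C = C₀ × (1/2)^2 = 2.417 × 0.2500 = 0.6043 mg/L
Convert: 0.6043 mg/L × 1000 = 604.3 ng/mL

604 ng/mL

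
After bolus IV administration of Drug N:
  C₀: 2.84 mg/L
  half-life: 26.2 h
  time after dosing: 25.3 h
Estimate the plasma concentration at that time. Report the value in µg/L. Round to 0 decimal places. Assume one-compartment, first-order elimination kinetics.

1454 µg/L

k = ln2 / t½ = 0.693147 / 26.2 = 0.02646 h⁻¹
C = C₀ · e^(−k·t) = 2.840 × e^(−0.02646 × 25.3)
  = 2.840 × 0.5120 = 1.454 mg/L
Convert: 1.454 mg/L × 1000 = 1454 µg/L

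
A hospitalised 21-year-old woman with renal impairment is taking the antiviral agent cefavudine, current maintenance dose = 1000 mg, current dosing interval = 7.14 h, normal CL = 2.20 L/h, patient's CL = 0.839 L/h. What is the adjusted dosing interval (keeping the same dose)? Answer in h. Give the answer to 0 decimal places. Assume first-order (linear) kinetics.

To keep the same average steady-state level, dosing rate must scale with clearance.
CL ratio = 0.839 / 2.20 = 0.3814
New interval (same dose) = 7.14 / 0.3814 = 18.72 h

19 h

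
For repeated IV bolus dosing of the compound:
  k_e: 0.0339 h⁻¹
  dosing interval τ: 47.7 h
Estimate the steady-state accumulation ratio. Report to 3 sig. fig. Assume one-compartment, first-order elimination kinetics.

e^(−kτ) = e^(−0.03390 × 47.7) = 0.1985
Accumulation ratio R = 1 / (1 − e^(−kτ)) = 1 / (1 − 0.1985) = 1.248

1.25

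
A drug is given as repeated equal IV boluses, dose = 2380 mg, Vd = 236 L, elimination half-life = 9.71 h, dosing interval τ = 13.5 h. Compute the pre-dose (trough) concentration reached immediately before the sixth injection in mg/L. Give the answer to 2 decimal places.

C₀ per dose = Dose / Vd = 2380 / 236 = 10.08 mg/L
k = ln2 / t½ = 0.693147 / 9.71 = 0.07138 h⁻¹
Fraction remaining after one interval: r = e^(−kτ) = e^(−0.07138 × 13.5) = 0.3815
Before dose 6, 5 doses have been given (aged 1τ, 2τ, 3τ, 4τ, 5τ).
C_trough = C₀ × (r + r² + … + r^5) = C₀ × r(1−r^5)/(1−r)
        = 10.08 × 0.3815 × (1 − 0.008081) / (1 − 0.3815) = 6.167 mg/L

6.17 mg/L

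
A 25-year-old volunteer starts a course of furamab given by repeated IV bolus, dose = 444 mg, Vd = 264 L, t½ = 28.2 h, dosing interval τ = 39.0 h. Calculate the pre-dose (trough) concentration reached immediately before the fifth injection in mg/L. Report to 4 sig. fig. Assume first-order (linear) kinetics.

1.023 mg/L

C₀ per dose = Dose / Vd = 444 / 264 = 1.682 mg/L
k = ln2 / t½ = 0.693147 / 28.2 = 0.02458 h⁻¹
Fraction remaining after one interval: r = e^(−kτ) = e^(−0.02458 × 39.0) = 0.3834
Before dose 5, 4 doses have been given (aged 1τ, 2τ, 3τ, 4τ).
C_trough = C₀ × (r + r² + … + r^4) = C₀ × r(1−r^4)/(1−r)
        = 1.682 × 0.3834 × (1 − 0.02161) / (1 − 0.3834) = 1.023 mg/L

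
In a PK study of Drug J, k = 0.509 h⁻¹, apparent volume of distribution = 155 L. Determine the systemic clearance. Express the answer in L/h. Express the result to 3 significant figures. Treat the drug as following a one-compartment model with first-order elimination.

78.9 L/h

CL = k × Vd = 0.509 × 155 = 78.90 L/h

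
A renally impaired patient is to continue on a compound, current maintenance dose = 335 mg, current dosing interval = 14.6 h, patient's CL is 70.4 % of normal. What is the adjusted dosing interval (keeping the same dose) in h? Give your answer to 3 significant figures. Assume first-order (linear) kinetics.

20.7 h

To keep the same average steady-state level, dosing rate must scale with clearance.
CL ratio = 70.4 / 100 = 0.7040
New interval (same dose) = 14.6 / 0.7040 = 20.74 h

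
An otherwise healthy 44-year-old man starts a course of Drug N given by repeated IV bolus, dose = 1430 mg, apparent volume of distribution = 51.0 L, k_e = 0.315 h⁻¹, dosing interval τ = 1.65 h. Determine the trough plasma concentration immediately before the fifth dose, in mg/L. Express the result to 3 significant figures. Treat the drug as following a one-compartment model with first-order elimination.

C₀ per dose = Dose / Vd = 1430 / 51.0 = 28.04 mg/L
Fraction remaining after one interval: r = e^(−kτ) = e^(−0.3150 × 1.65) = 0.5947
Before dose 5, 4 doses have been given (aged 1τ, 2τ, 3τ, 4τ).
C_trough = C₀ × (r + r² + … + r^4) = C₀ × r(1−r^4)/(1−r)
        = 28.04 × 0.5947 × (1 − 0.1251) / (1 − 0.5947) = 36.00 mg/L

36.0 mg/L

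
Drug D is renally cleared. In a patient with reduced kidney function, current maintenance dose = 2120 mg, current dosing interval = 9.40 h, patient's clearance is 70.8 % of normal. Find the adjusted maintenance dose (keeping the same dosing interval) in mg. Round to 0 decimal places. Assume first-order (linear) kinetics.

To keep the same average steady-state level, dosing rate must scale with clearance.
CL ratio = 70.8 / 100 = 0.7080
New dose (same interval) = 2120 × 0.7080 = 1501 mg

1501 mg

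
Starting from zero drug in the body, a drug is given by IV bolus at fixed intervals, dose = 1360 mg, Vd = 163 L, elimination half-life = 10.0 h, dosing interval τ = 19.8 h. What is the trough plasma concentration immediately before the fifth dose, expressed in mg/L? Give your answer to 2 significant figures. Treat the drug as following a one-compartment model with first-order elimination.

2.8 mg/L

C₀ per dose = Dose / Vd = 1360 / 163 = 8.344 mg/L
k = ln2 / t½ = 0.693147 / 10.0 = 0.06931 h⁻¹
Fraction remaining after one interval: r = e^(−kτ) = e^(−0.06931 × 19.8) = 0.2535
Before dose 5, 4 doses have been given (aged 1τ, 2τ, 3τ, 4τ).
C_trough = C₀ × (r + r² + … + r^4) = C₀ × r(1−r^4)/(1−r)
        = 8.344 × 0.2535 × (1 − 0.004130) / (1 − 0.2535) = 2.822 mg/L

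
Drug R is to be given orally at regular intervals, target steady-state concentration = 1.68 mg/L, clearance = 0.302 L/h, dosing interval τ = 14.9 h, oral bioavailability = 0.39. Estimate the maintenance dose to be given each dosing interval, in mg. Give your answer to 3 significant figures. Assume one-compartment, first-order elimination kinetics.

At steady state, F × (Dose/τ) = Css × CL.
Dose = Css × CL × τ / F = 1.68 × 0.3020 × 14.9 / 0.39 = 19.38 mg

19.4 mg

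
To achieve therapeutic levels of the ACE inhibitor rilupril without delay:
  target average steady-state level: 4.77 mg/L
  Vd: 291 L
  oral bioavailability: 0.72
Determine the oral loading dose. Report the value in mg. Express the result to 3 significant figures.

1930 mg

LD = Css × Vd / F = 4.77 × 291 / 0.72 = 1928 mg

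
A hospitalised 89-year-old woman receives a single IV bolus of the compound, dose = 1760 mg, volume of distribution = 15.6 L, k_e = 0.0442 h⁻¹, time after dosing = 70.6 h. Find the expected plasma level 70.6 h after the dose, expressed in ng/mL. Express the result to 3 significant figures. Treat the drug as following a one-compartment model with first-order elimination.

4980 ng/mL

C₀ = Dose / Vd = 1760 / 15.6 = 112.8 mg/L
C = C₀ · e^(−k·t) = 112.8 × e^(−0.04420 × 70.6)
  = 112.8 × 0.04413 = 4.978 mg/L
Convert: 4.978 mg/L × 1000 = 4978 ng/mL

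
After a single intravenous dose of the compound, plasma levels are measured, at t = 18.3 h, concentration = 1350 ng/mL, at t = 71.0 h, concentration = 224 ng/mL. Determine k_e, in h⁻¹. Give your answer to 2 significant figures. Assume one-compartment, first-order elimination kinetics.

0.034 h⁻¹

k = ln(C₁/C₂) / (t₂ − t₁) = ln(1350/224) / (71.0 − 18.3)
  = 1.796 / 52.70 = 0.03408 h⁻¹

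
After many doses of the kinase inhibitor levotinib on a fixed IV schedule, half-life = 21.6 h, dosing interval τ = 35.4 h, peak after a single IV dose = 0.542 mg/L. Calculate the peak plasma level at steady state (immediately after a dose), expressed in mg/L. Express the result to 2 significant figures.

k = ln2 / t½ = 0.693147 / 21.6 = 0.03209 h⁻¹
e^(−kτ) = e^(−0.03209 × 35.4) = 0.3211
Accumulation ratio R = 1 / (1 − e^(−kτ)) = 1 / (1 − 0.3211) = 1.473
Steady-state peak = C₀ × R = 0.542 × 1.473 = 0.7984 mg/L

0.80 mg/L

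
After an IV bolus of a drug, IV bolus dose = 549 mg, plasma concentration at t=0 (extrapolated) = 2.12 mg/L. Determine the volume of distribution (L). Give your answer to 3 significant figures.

Vd = Dose / C₀ = 549.0 / 2.12 = 259.0 L

259 L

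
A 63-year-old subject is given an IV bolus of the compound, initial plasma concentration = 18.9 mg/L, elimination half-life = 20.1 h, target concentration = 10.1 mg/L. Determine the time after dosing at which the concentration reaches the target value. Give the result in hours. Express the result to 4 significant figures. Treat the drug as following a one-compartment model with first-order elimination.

18.17 h

k = ln2 / t½ = 0.693147 / 20.1 = 0.03448 h⁻¹
t = ln(C₀ / C) / k = ln(18.90 / 10.1) / 0.03448
  = ln(1.871) / 0.03448 = 0.6265 / 0.03448 = 18.17 h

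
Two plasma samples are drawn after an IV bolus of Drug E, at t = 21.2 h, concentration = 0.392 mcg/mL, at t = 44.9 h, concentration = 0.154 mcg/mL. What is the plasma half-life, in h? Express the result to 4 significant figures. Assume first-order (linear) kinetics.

k = ln(C₁/C₂) / (t₂ − t₁) = ln(0.392/0.154) / (44.9 − 21.2)
  = 0.9343 / 23.70 = 0.03942 h⁻¹
t½ = ln2 / k = 0.693147 / 0.03942 = 17.58 h

17.58 h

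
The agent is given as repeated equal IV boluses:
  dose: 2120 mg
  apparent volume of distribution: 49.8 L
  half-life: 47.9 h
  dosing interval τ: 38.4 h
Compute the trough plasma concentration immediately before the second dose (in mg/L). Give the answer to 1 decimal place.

24.4 mg/L

C₀ per dose = Dose / Vd = 2120 / 49.8 = 42.57 mg/L
k = ln2 / t½ = 0.693147 / 47.9 = 0.01447 h⁻¹
Fraction remaining after one interval: r = e^(−kτ) = e^(−0.01447 × 38.4) = 0.5737
Before dose 2, 1 dose has been given (aged 1τ).
C_trough = C₀ × r = 42.57 × 0.5737 = 24.42 mg/L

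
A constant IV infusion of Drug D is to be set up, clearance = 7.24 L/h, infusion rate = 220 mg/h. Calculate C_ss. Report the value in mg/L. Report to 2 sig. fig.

30 mg/L

At steady state Css = R₀ / CL = 220 / 7.240 = 30.39 mg/L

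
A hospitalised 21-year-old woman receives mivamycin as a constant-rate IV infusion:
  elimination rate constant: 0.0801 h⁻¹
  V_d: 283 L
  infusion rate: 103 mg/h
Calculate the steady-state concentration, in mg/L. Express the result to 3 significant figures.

4.54 mg/L

CL = k × Vd = 0.08010 × 283 = 22.67 L/h
At steady state Css = R₀ / CL = 103 / 22.67 = 4.543 mg/L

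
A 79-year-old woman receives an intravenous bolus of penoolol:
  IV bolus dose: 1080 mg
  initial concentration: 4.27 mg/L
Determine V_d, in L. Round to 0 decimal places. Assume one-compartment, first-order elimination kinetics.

253 L

Vd = Dose / C₀ = 1080 / 4.27 = 252.9 L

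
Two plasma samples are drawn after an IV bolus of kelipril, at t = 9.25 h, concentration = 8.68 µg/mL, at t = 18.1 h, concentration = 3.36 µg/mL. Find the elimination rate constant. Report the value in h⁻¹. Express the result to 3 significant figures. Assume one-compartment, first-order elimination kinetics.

k = ln(C₁/C₂) / (t₂ − t₁) = ln(8.68/3.36) / (18.1 − 9.25)
  = 0.9491 / 8.850 = 0.1072 h⁻¹

0.107 h⁻¹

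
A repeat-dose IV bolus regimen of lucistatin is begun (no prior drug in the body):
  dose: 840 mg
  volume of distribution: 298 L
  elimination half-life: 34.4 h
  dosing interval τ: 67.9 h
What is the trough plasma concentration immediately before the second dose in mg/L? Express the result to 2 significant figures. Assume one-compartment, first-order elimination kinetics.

0.72 mg/L

C₀ per dose = Dose / Vd = 840 / 298 = 2.819 mg/L
k = ln2 / t½ = 0.693147 / 34.4 = 0.02015 h⁻¹
Fraction remaining after one interval: r = e^(−kτ) = e^(−0.02015 × 67.9) = 0.2546
Before dose 2, 1 dose has been given (aged 1τ).
C_trough = C₀ × r = 2.819 × 0.2546 = 0.7177 mg/L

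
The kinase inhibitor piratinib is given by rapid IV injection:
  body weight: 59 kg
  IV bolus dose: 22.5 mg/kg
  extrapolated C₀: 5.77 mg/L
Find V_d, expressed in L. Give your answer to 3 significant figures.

230 L

Dose = 22.5 × 59 = 1328 mg
Vd = Dose / C₀ = 1328 / 5.77 = 230.2 L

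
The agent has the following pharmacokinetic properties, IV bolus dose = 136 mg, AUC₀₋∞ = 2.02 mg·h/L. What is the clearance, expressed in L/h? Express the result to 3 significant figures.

67.3 L/h

CL = Dose / AUC = 136 / 2.02 = 67.33 L/h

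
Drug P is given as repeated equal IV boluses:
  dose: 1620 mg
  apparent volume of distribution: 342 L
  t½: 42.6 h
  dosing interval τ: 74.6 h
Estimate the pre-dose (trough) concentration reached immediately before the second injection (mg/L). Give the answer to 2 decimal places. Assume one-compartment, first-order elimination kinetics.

C₀ per dose = Dose / Vd = 1620 / 342 = 4.737 mg/L
k = ln2 / t½ = 0.693147 / 42.6 = 0.01627 h⁻¹
Fraction remaining after one interval: r = e^(−kτ) = e^(−0.01627 × 74.6) = 0.2971
Before dose 2, 1 dose has been given (aged 1τ).
C_trough = C₀ × r = 4.737 × 0.2971 = 1.407 mg/L

1.41 mg/L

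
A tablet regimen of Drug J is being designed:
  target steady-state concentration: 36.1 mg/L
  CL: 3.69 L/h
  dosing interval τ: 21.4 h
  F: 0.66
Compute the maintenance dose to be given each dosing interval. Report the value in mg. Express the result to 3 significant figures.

4320 mg

At steady state, F × (Dose/τ) = Css × CL.
Dose = Css × CL × τ / F = 36.1 × 3.690 × 21.4 / 0.66 = 4319 mg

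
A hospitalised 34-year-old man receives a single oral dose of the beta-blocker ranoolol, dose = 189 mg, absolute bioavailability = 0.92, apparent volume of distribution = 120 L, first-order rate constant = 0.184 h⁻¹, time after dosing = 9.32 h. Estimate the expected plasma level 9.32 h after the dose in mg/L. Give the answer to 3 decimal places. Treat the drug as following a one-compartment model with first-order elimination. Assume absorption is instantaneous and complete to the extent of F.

0.261 mg/L

Amount reaching circulation = F × Dose = 0.92 × 189.0 = 173.9 mg
C₀ = F·Dose / Vd = 173.9 / 120 = 1.449 mg/L
C = C₀ · e^(−k·t) = 1.449 × e^(−0.1840 × 9.32)
  = 1.449 × 0.1800 = 0.2608 mg/L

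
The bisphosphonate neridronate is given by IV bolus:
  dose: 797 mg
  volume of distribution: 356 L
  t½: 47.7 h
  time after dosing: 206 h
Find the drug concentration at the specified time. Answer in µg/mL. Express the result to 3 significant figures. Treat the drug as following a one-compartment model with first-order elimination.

0.112 µg/mL

C₀ = Dose / Vd = 797.0 / 356 = 2.239 mg/L
k = ln2 / t½ = 0.693147 / 47.7 = 0.01453 h⁻¹
C = C₀ · e^(−k·t) = 2.239 × e^(−0.01453 × 206)
  = 2.239 × 0.05013 = 0.1122 mg/L
(0.1122 mg/L = 0.1122 µg/mL)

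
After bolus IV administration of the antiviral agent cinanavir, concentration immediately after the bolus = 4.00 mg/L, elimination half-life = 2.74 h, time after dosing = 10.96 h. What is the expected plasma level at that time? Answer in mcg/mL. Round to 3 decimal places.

0.250 mcg/mL

k = ln2 / t½ = 0.693147 / 2.74 = 0.2530 h⁻¹
t / t½ = 10.96 / 2.74 = 4 half-lives
C = C₀ × (1/2)^4 = 4.000 × 0.06250 = 0.2500 mg/L
(0.2500 mg/L = 0.2500 mcg/mL)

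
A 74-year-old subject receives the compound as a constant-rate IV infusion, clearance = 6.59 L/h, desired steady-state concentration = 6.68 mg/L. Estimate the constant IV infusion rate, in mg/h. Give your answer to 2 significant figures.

44 mg/h

At steady state, infusion rate R₀ = Css × CL = 6.68 × 6.590 = 44.02 mg/h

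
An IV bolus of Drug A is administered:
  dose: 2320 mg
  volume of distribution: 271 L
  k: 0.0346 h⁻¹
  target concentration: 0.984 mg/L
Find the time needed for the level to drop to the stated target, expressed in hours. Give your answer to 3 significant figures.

62.5 h

C₀ = Dose / Vd = 2320 / 271 = 8.561 mg/L
t = ln(C₀ / C) / k = ln(8.561 / 0.984) / 0.03460
  = ln(8.700) / 0.03460 = 2.163 / 0.03460 = 62.51 h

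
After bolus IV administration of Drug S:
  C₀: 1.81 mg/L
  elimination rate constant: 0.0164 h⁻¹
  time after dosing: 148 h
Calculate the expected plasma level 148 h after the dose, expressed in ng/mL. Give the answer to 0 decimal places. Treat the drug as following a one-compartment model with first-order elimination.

C = C₀ · e^(−k·t) = 1.810 × e^(−0.01640 × 148)
  = 1.810 × 0.08828 = 0.1598 mg/L
Convert: 0.1598 mg/L × 1000 = 159.8 ng/mL

160 ng/mL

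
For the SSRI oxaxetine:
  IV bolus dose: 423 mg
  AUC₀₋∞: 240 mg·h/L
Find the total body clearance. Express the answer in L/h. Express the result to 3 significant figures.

1.76 L/h

CL = Dose / AUC = 423 / 240 = 1.763 L/h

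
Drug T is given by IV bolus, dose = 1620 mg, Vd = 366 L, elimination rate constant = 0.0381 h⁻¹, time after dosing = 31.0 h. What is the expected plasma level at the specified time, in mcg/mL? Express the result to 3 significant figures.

C₀ = Dose / Vd = 1620 / 366 = 4.426 mg/L
C = C₀ · e^(−k·t) = 4.426 × e^(−0.03810 × 31.0)
  = 4.426 × 0.3069 = 1.358 mg/L
(1.358 mg/L = 1.358 mcg/mL)

1.36 mcg/mL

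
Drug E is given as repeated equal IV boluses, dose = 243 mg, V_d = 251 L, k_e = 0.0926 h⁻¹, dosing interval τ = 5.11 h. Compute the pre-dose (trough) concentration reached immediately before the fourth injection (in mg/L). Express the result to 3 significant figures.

C₀ per dose = Dose / Vd = 243 / 251 = 0.9681 mg/L
Fraction remaining after one interval: r = e^(−kτ) = e^(−0.09260 × 5.11) = 0.6230
Before dose 4, 3 doses have been given (aged 1τ, 2τ, 3τ).
C_trough = C₀ × (r + r² + … + r^3) = C₀ × r(1−r^3)/(1−r)
        = 0.9681 × 0.6230 × (1 − 0.2418) / (1 − 0.6230) = 1.213 mg/L

1.21 mg/L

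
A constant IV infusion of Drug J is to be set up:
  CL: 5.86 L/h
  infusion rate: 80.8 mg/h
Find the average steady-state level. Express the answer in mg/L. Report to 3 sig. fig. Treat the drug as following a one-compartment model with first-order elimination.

At steady state Css = R₀ / CL = 80.8 / 5.860 = 13.79 mg/L

13.8 mg/L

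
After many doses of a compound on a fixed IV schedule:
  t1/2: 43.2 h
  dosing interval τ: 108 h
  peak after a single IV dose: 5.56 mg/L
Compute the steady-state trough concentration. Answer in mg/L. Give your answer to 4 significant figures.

k = ln2 / t½ = 0.693147 / 43.2 = 0.01605 h⁻¹
e^(−kτ) = e^(−0.01605 × 108) = 0.1767
Accumulation ratio R = 1 / (1 − e^(−kτ)) = 1 / (1 − 0.1767) = 1.215
Steady-state trough = C₀ × R × e^(−kτ) = 5.56 × 1.215 × 0.1767 = 1.194 mg/L

1.194 mg/L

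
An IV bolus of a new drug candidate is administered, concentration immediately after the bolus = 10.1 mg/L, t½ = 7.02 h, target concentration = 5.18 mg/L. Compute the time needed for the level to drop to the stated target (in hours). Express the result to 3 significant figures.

k = ln2 / t½ = 0.693147 / 7.02 = 0.09874 h⁻¹
t = ln(C₀ / C) / k = ln(10.10 / 5.18) / 0.09874
  = ln(1.950) / 0.09874 = 0.6678 / 0.09874 = 6.763 h

6.76 h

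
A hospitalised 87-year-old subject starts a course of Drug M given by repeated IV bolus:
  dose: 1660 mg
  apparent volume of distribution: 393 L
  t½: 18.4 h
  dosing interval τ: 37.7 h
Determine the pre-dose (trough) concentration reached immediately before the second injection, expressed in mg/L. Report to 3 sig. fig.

1.02 mg/L

C₀ per dose = Dose / Vd = 1660 / 393 = 4.224 mg/L
k = ln2 / t½ = 0.693147 / 18.4 = 0.03767 h⁻¹
Fraction remaining after one interval: r = e^(−kτ) = e^(−0.03767 × 37.7) = 0.2417
Before dose 2, 1 dose has been given (aged 1τ).
C_trough = C₀ × r = 4.224 × 0.2417 = 1.021 mg/L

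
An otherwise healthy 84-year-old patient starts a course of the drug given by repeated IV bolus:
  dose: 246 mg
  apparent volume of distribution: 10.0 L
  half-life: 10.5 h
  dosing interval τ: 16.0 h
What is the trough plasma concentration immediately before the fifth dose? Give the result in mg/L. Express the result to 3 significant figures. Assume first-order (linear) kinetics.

C₀ per dose = Dose / Vd = 246 / 10.0 = 24.60 mg/L
k = ln2 / t½ = 0.693147 / 10.5 = 0.06601 h⁻¹
Fraction remaining after one interval: r = e^(−kτ) = e^(−0.06601 × 16.0) = 0.3478
Before dose 5, 4 doses have been given (aged 1τ, 2τ, 3τ, 4τ).
C_trough = C₀ × (r + r² + … + r^4) = C₀ × r(1−r^4)/(1−r)
        = 24.60 × 0.3478 × (1 − 0.01463) / (1 − 0.3478) = 12.93 mg/L

12.9 mg/L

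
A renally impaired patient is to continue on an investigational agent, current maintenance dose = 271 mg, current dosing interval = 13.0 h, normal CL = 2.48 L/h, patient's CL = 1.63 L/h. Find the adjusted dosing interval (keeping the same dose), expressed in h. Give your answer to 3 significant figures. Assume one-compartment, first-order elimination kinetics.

19.8 h

To keep the same average steady-state level, dosing rate must scale with clearance.
CL ratio = 1.63 / 2.48 = 0.6573
New interval (same dose) = 13.0 / 0.6573 = 19.78 h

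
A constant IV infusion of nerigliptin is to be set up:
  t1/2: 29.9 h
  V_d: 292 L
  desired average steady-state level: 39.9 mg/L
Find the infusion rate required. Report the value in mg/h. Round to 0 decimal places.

k = ln2 / t½ = 0.693147 / 29.9 = 0.02318 h⁻¹
CL = k × Vd = 0.02318 × 292 = 6.769 L/h
At steady state, infusion rate R₀ = Css × CL = 39.9 × 6.769 = 270.1 mg/h

270 mg/h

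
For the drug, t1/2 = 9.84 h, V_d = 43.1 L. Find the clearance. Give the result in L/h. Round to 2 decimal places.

3.04 L/h

k = ln2 / t½ = 0.693147 / 9.84 = 0.07044 h⁻¹
CL = k × Vd = 0.07044 × 43.1 = 3.036 L/h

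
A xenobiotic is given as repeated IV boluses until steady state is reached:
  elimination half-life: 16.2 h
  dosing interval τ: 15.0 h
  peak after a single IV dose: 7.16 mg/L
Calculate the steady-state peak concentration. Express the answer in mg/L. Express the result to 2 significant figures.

15 mg/L

k = ln2 / t½ = 0.693147 / 16.2 = 0.04279 h⁻¹
e^(−kτ) = e^(−0.04279 × 15.0) = 0.5263
Accumulation ratio R = 1 / (1 − e^(−kτ)) = 1 / (1 − 0.5263) = 2.111
Steady-state peak = C₀ × R = 7.16 × 2.111 = 15.11 mg/L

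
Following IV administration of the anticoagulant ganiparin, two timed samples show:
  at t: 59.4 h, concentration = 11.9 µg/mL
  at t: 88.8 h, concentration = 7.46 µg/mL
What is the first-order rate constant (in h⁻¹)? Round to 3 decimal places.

k = ln(C₁/C₂) / (t₂ − t₁) = ln(11.9/7.46) / (88.8 − 59.4)
  = 0.4670 / 29.40 = 0.01588 h⁻¹

0.016 h⁻¹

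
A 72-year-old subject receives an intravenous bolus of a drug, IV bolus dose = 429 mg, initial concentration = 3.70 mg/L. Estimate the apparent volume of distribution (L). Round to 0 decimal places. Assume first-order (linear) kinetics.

116 L

Vd = Dose / C₀ = 429.0 / 3.70 = 115.9 L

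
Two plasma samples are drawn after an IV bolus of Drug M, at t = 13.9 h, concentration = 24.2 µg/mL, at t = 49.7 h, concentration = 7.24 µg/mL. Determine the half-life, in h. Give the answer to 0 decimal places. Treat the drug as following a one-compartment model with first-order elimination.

k = ln(C₁/C₂) / (t₂ − t₁) = ln(24.2/7.24) / (49.7 − 13.9)
  = 1.207 / 35.80 = 0.03372 h⁻¹
t½ = ln2 / k = 0.693147 / 0.03372 = 20.56 h

21 h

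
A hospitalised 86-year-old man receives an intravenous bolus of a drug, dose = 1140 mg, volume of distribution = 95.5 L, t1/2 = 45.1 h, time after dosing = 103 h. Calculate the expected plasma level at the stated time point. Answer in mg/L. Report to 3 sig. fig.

C₀ = Dose / Vd = 1140 / 95.5 = 11.94 mg/L
k = ln2 / t½ = 0.693147 / 45.1 = 0.01537 h⁻¹
C = C₀ · e^(−k·t) = 11.94 × e^(−0.01537 × 103)
  = 11.94 × 0.2053 = 2.451 mg/L

2.45 mg/L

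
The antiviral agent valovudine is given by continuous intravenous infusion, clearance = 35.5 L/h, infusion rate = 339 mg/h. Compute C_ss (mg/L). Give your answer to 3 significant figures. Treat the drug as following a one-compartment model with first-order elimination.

9.55 mg/L

At steady state Css = R₀ / CL = 339 / 35.50 = 9.549 mg/L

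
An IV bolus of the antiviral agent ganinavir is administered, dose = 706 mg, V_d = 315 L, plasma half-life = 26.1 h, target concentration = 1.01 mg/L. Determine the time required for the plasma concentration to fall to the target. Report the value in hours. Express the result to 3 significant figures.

C₀ = Dose / Vd = 706.0 / 315 = 2.241 mg/L
k = ln2 / t½ = 0.693147 / 26.1 = 0.02656 h⁻¹
t = ln(C₀ / C) / k = ln(2.241 / 1.01) / 0.02656
  = ln(2.219) / 0.02656 = 0.7971 / 0.02656 = 30.01 h

30.0 h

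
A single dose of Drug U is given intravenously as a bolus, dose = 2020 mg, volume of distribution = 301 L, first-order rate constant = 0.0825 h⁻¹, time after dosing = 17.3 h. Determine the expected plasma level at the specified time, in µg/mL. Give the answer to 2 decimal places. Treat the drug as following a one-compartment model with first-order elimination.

C₀ = Dose / Vd = 2020 / 301 = 6.711 mg/L
C = C₀ · e^(−k·t) = 6.711 × e^(−0.08250 × 17.3)
  = 6.711 × 0.2400 = 1.611 mg/L
(1.611 mg/L = 1.611 µg/mL)

1.61 µg/mL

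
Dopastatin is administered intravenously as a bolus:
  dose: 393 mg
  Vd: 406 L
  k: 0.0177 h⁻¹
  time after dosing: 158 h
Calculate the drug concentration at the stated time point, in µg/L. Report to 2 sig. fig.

C₀ = Dose / Vd = 393.0 / 406 = 0.9680 mg/L
C = C₀ · e^(−k·t) = 0.9680 × e^(−0.01770 × 158)
  = 0.9680 × 0.06102 = 0.05907 mg/L
Convert: 0.05907 mg/L × 1000 = 59.07 µg/L

59 µg/L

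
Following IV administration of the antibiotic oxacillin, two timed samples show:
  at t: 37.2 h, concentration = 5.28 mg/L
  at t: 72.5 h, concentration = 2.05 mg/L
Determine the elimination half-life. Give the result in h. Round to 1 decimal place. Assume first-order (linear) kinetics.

k = ln(C₁/C₂) / (t₂ − t₁) = ln(5.28/2.05) / (72.5 − 37.2)
  = 0.9461 / 35.30 = 0.02680 h⁻¹
t½ = ln2 / k = 0.693147 / 0.02680 = 25.86 h

25.9 h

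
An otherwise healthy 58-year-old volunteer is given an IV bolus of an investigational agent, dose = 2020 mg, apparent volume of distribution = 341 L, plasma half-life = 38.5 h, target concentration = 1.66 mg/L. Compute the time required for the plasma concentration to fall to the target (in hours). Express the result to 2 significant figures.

71 h

C₀ = Dose / Vd = 2020 / 341 = 5.924 mg/L
k = ln2 / t½ = 0.693147 / 38.5 = 0.01800 h⁻¹
t = ln(C₀ / C) / k = ln(5.924 / 1.66) / 0.01800
  = ln(3.569) / 0.01800 = 1.272 / 0.01800 = 70.67 h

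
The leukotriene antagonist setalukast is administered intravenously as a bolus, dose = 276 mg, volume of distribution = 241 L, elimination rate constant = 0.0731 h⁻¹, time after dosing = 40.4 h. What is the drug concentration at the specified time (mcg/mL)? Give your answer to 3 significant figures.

C₀ = Dose / Vd = 276.0 / 241 = 1.145 mg/L
C = C₀ · e^(−k·t) = 1.145 × e^(−0.07310 × 40.4)
  = 1.145 × 0.05217 = 0.05973 mg/L
(0.05973 mg/L = 0.05973 mcg/mL)

0.0597 mcg/mL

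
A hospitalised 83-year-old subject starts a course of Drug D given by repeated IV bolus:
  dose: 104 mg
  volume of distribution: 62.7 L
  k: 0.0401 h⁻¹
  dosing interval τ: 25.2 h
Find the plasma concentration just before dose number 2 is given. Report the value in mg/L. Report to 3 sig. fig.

C₀ per dose = Dose / Vd = 104 / 62.7 = 1.659 mg/L
Fraction remaining after one interval: r = e^(−kτ) = e^(−0.04010 × 25.2) = 0.3640
Before dose 2, 1 dose has been given (aged 1τ).
C_trough = C₀ × r = 1.659 × 0.3640 = 0.6039 mg/L

0.604 mg/L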